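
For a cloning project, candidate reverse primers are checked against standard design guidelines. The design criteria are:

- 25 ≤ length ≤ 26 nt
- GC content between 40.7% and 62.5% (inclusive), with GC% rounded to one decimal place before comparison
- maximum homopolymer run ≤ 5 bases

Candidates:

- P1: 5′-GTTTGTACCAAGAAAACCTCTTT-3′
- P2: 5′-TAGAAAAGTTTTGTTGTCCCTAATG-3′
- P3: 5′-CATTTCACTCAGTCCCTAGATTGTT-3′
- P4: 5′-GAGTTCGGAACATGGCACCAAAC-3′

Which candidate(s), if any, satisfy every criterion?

None of the candidates satisfy all criteria.

P1 (23 nt, A=7 T=8 G=3 C=5): length 23, outside 25–26 ✗; GC 8/23 = 34.8%, outside 40.7–62.5% ✗; longest run = 4 ✓ — fails.
P2 (25 nt, A=7 T=10 G=5 C=3): length 25 ✓; GC 8/25 = 32.0%, outside 40.7–62.5% ✗; longest run = 4 ✓ — fails.
P3 (25 nt, A=5 T=10 G=3 C=7): length 25 ✓; GC 10/25 = 40.0%, outside 40.7–62.5% ✗; longest run = 3 ✓ — fails.
P4 (23 nt, A=8 T=3 G=6 C=6): length 23, outside 25–26 ✗; GC 12/23 = 52.2% ✓; longest run = 3 ✓ — fails.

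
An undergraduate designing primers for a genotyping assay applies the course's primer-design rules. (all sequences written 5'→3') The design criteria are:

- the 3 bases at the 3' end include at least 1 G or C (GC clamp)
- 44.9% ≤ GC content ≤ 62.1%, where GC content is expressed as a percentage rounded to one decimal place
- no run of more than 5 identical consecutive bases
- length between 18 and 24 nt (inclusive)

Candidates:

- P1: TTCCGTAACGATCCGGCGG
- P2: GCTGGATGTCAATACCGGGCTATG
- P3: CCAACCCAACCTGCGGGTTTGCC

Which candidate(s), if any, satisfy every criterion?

P1 (19 nt, A=3 T=4 G=6 C=6): 3' end CGG has 3 G/C ✓; GC 12/19 = 63.2%, outside 44.9–62.1% ✗; longest run = 2 ✓; length 19 ✓ — fails.
P2 (24 nt, A=5 T=6 G=8 C=5): 3' end ATG has 1 G/C ✓; GC 13/24 = 54.2% ✓; longest run = 3 ✓; length 24 ✓ — passes.
P3 (23 nt, A=4 T=4 G=5 C=10): 3' end GCC has 3 G/C ✓; GC 15/23 = 65.2%, outside 44.9–62.1% ✗; longest run = 3 ✓; length 23 ✓ — fails.

P2 only.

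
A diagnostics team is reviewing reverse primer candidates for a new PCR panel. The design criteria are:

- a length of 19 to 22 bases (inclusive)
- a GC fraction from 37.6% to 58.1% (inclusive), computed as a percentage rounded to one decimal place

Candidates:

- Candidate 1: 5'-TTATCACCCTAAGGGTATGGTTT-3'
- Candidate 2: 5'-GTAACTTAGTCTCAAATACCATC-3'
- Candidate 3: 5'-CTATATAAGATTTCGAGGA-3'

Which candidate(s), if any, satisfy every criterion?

None of the candidates satisfy all criteria.

Candidate 1 (23 nt, A=5 T=9 G=5 C=4): length 23, outside 19–22 ✗; GC 9/23 = 39.1% ✓ — fails.
Candidate 2 (23 nt, A=8 T=7 G=2 C=6): length 23, outside 19–22 ✗; GC 8/23 = 34.8%, outside 37.6–58.1% ✗ — fails.
Candidate 3 (19 nt, A=7 T=6 G=4 C=2): length 19 ✓; GC 6/19 = 31.6%, outside 37.6–58.1% ✗ — fails.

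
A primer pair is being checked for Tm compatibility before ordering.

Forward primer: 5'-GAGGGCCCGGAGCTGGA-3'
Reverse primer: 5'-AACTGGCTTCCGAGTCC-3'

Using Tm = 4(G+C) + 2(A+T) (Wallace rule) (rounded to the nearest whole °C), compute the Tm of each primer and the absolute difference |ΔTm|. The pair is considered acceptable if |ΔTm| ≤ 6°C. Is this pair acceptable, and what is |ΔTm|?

Forward: A=3 T=1 G=9 C=4 → Tm = 2·4 + 4·13 = 60°C.
Reverse: A=3 T=4 G=4 C=6 → Tm = 2·7 + 4·10 = 54°C.
|ΔTm| = |60 − 54| = 6°C, ≤ 6°C.

|ΔTm| = 6°C; the pair is acceptable.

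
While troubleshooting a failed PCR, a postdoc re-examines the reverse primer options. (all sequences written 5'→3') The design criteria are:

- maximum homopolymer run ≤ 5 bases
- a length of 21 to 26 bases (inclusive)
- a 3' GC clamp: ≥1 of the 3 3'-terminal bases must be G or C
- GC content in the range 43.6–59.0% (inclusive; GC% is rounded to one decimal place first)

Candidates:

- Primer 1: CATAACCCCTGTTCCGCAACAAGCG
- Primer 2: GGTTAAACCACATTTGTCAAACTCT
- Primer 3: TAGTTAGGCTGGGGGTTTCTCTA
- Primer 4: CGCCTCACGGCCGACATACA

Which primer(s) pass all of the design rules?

Primer 1 (25 nt, A=7 T=4 G=4 C=10): longest run = 4 ✓; length 25 ✓; 3' end GCG has 3 G/C ✓; GC 14/25 = 56.0% ✓ — passes.
Primer 2 (25 nt, A=8 T=8 G=3 C=6): longest run = 3 ✓; length 25 ✓; 3' end TCT has 1 G/C ✓; GC 9/25 = 36.0%, outside 43.6–59.0% ✗ — fails.
Primer 3 (23 nt, A=3 T=9 G=8 C=3): longest run = 5 ✓; length 23 ✓; 3' end CTA has 1 G/C ✓; GC 11/23 = 47.8% ✓ — passes.
Primer 4 (20 nt, A=5 T=2 G=4 C=9): longest run = 2 ✓; length 20, outside 21–26 ✗; 3' end ACA has 1 G/C ✓; GC 13/20 = 65.0%, outside 43.6–59.0% ✗ — fails.

Primer 1 and Primer 3.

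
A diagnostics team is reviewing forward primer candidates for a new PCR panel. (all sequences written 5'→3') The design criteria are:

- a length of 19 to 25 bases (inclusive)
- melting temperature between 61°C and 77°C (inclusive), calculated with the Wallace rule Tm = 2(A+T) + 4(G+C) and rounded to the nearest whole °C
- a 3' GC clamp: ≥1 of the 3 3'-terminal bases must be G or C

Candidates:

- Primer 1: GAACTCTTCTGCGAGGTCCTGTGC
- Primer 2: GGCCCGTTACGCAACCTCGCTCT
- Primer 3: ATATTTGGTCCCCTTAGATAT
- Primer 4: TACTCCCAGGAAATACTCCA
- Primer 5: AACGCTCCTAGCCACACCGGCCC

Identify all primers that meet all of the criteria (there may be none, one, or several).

Primer 1 (24 nt, A=3 T=7 G=7 C=7): length 24 ✓; Tm = 2·10 + 4·14 = 76°C ✓; 3' end TGC has 2 G/C ✓ — passes.
Primer 2 (23 nt, A=3 T=5 G=5 C=10): length 23 ✓; Tm = 2·8 + 4·15 = 76°C ✓; 3' end TCT has 1 G/C ✓ — passes.
Primer 3 (21 nt, A=5 T=9 G=3 C=4): length 21 ✓; Tm = 2·14 + 4·7 = 56°C, outside 61–77°C ✗; 3' end TAT has 0 G/C, need ≥1 ✗ — fails.
Primer 4 (20 nt, A=7 T=4 G=2 C=7): length 20 ✓; Tm = 2·11 + 4·9 = 58°C, outside 61–77°C ✗; 3' end CCA has 2 G/C ✓ — fails.
Primer 5 (23 nt, A=5 T=2 G=4 C=12): length 23 ✓; Tm = 2·7 + 4·16 = 78°C, outside 61–77°C ✗; 3' end CCC has 3 G/C ✓ — fails.

Primer 1 and Primer 2.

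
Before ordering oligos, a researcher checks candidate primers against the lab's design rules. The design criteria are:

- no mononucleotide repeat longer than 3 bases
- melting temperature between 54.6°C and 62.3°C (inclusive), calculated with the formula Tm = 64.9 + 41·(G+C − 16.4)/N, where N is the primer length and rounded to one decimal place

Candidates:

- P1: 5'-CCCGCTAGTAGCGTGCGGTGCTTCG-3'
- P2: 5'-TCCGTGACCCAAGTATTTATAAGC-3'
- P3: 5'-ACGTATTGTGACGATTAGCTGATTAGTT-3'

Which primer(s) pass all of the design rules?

P1 (25 nt, A=2 T=6 G=9 C=8): longest run = 3 ✓; Tm = 64.9 + 41·(17 − 16.4)/25 = 65.9°C, outside 54.6–62.3°C ✗ — fails.
P2 (24 nt, A=7 T=7 G=4 C=6): longest run = 3 ✓; Tm = 64.9 + 41·(10 − 16.4)/24 = 54.0°C, outside 54.6–62.3°C ✗ — fails.
P3 (28 nt, A=7 T=11 G=7 C=3): longest run = 2 ✓; Tm = 64.9 + 41·(10 − 16.4)/28 = 55.5°C ✓ — passes.

P3 only.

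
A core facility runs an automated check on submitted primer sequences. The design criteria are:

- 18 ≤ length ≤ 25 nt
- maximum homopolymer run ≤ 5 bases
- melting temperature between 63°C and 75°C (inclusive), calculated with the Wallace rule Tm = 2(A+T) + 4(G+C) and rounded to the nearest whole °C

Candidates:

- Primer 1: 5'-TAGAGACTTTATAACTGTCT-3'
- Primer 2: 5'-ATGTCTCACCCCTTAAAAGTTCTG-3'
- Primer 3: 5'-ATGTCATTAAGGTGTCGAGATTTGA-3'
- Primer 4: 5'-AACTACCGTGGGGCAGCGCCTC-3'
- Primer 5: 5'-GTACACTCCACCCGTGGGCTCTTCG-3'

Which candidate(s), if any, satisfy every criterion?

Primer 1 (20 nt, A=6 T=8 G=3 C=3): length 20 ✓; longest run = 3 ✓; Tm = 2·14 + 4·6 = 52°C, outside 63–75°C ✗ — fails.
Primer 2 (24 nt, A=6 T=8 G=3 C=7): length 24 ✓; longest run = 4 ✓; Tm = 2·14 + 4·10 = 68°C ✓ — passes.
Primer 3 (25 nt, A=7 T=9 G=7 C=2): length 25 ✓; longest run = 3 ✓; Tm = 2·16 + 4·9 = 68°C ✓ — passes.
Primer 4 (22 nt, A=4 T=3 G=7 C=8): length 22 ✓; longest run = 4 ✓; Tm = 2·7 + 4·15 = 74°C ✓ — passes.
Primer 5 (25 nt, A=3 T=6 G=6 C=10): length 25 ✓; longest run = 3 ✓; Tm = 2·9 + 4·16 = 82°C, outside 63–75°C ✗ — fails.

Primer 2, Primer 3 and Primer 4.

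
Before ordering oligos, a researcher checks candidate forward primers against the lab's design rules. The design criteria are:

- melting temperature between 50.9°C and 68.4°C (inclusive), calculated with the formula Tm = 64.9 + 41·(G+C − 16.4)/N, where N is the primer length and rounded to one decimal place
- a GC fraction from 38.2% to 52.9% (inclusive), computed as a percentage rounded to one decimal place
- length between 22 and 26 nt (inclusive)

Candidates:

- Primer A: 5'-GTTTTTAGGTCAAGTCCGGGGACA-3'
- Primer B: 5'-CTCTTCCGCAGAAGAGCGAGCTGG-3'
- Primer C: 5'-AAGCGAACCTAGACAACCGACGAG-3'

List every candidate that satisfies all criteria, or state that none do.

Primer A only.

Primer A (24 nt, A=5 T=7 G=8 C=4): Tm = 64.9 + 41·(12 − 16.4)/24 = 57.4°C ✓; GC 12/24 = 50.0% ✓; length 24 ✓ — passes.
Primer B (24 nt, A=5 T=4 G=8 C=7): Tm = 64.9 + 41·(15 − 16.4)/24 = 62.5°C ✓; GC 15/24 = 62.5%, outside 38.2–52.9% ✗; length 24 ✓ — fails.
Primer C (24 nt, A=10 T=1 G=6 C=7): Tm = 64.9 + 41·(13 − 16.4)/24 = 59.1°C ✓; GC 13/24 = 54.2%, outside 38.2–52.9% ✗; length 24 ✓ — fails.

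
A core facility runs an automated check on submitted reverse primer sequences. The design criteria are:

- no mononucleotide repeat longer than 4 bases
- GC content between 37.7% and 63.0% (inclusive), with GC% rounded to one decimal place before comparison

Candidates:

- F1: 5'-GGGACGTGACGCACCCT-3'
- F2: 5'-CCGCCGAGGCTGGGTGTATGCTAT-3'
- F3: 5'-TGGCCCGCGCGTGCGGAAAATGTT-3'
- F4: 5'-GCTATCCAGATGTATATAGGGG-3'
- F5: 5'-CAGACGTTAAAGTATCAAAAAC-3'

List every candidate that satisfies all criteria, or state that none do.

F1 (17 nt, A=3 T=2 G=6 C=6): longest run = 3 ✓; GC 12/17 = 70.6%, outside 37.7–63.0% ✗ — fails.
F2 (24 nt, A=3 T=6 G=9 C=6): longest run = 3 ✓; GC 15/24 = 62.5% ✓ — passes.
F3 (24 nt, A=4 T=5 G=9 C=6): longest run = 4 ✓; GC 15/24 = 62.5% ✓ — passes.
F4 (22 nt, A=6 T=6 G=7 C=3): longest run = 4 ✓; GC 10/22 = 45.5% ✓ — passes.
F5 (22 nt, A=11 T=4 G=3 C=4): longest run = 5, exceeds 4 ✗; GC 7/22 = 31.8%, outside 37.7–63.0% ✗ — fails.

F2, F3 and F4.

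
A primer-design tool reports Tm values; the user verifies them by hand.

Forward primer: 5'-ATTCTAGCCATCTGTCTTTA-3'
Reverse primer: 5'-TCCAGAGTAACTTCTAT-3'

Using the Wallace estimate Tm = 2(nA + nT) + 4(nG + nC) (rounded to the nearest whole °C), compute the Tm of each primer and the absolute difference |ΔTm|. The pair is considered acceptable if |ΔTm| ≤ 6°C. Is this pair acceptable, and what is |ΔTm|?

|ΔTm| = 8°C; the pair is not acceptable.

Forward: A=4 T=9 G=2 C=5 → Tm = 2·13 + 4·7 = 54°C.
Reverse: A=5 T=6 G=2 C=4 → Tm = 2·11 + 4·6 = 46°C.
|ΔTm| = |54 − 46| = 8°C, > 6°C.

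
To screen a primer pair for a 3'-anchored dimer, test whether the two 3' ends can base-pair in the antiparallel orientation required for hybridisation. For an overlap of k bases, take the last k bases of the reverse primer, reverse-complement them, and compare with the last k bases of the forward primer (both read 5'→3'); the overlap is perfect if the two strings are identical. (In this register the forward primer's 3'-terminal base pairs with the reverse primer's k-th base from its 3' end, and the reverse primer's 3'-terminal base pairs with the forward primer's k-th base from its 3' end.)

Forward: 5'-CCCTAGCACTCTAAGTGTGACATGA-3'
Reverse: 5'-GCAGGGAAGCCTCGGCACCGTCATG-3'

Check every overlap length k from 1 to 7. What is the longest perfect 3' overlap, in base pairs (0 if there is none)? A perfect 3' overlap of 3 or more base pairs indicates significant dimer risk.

Last 7 bases (5'→3') — forward …GACATGA, reverse …CGTCATG.
Reverse complement of the reverse primer's last 7 bases: CATGACG; its first k bases are the reverse complement of the reverse primer's last k bases, so a perfect k-base overlap needs the forward primer's last k bases to equal them.
Comparing (forward last k vs required): k=1: A vs C ✗; k=2: GA vs CA ✗; k=3: TGA vs CAT ✗; k=4: ATGA vs CATG ✗; k=5: CATGA vs CATGA ✓; k=6: ACATGA vs CATGAC ✗; k=7: GACATGA vs CATGACG ✗.
Only k = 5 is perfect, so the longest perfect 3' overlap is 5.

Longest perfect overlap: 5 complementary base pairs; significant dimer risk (threshold 3).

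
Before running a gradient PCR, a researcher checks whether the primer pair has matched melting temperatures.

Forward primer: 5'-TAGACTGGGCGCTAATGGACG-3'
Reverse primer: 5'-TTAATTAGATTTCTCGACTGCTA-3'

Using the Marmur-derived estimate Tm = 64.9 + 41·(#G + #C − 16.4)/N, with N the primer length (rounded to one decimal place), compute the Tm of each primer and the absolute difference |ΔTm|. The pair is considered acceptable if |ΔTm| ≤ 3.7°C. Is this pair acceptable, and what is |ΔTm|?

Forward: G+C = 12, N = 21 → Tm = 64.9 + 41·(12 − 16.4)/21 = 56.3°C.
Reverse: G+C = 7, N = 23 → Tm = 64.9 + 41·(7 − 16.4)/23 = 48.1°C.
|ΔTm| = |56.3 − 48.1| = 8.2°C, > 3.7°C.

|ΔTm| = 8.2°C; the pair is not acceptable.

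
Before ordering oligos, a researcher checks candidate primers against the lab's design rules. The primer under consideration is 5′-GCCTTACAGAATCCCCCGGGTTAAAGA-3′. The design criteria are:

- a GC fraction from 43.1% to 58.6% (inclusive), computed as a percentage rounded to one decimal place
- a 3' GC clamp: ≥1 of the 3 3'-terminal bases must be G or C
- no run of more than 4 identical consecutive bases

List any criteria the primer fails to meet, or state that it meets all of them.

Fails: homopolymer run.

Base counts: A=8, T=5, G=6, C=8 (length 27).
GC content: GC 14/27 = 51.9% ✓
GC clamp: 3' end AGA has 1 G/C ✓
homopolymer run: longest run = 5, exceeds 4 ✗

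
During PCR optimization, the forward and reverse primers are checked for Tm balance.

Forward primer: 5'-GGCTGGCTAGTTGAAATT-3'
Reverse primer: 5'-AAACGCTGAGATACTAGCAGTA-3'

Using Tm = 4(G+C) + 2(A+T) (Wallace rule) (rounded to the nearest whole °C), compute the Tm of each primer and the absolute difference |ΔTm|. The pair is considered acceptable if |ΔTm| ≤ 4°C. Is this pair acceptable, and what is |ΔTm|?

Forward: A=4 T=6 G=6 C=2 → Tm = 2·10 + 4·8 = 52°C.
Reverse: A=9 T=4 G=5 C=4 → Tm = 2·13 + 4·9 = 62°C.
|ΔTm| = |52 − 62| = 10°C, > 4°C.

|ΔTm| = 10°C; the pair is not acceptable.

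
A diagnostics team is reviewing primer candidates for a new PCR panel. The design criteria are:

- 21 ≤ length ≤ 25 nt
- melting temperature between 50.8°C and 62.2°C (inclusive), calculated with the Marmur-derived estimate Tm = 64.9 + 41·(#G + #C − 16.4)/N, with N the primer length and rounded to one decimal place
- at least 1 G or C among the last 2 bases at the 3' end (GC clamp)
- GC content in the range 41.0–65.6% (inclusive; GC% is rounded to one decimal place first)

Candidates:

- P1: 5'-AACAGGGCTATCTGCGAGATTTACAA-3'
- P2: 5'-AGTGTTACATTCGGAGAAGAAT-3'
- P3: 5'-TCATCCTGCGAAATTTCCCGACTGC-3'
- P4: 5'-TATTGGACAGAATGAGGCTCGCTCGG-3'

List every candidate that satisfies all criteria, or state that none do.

P3 only.

P1 (26 nt, A=9 T=6 G=6 C=5): length 26, outside 21–25 ✗; Tm = 64.9 + 41·(11 − 16.4)/26 = 56.4°C ✓; 3' end AA has 0 G/C, need ≥1 ✗; GC 11/26 = 42.3% ✓ — fails.
P2 (22 nt, A=8 T=6 G=6 C=2): length 22 ✓; Tm = 64.9 + 41·(8 − 16.4)/22 = 49.2°C, outside 50.8–62.2°C ✗; 3' end AT has 0 G/C, need ≥1 ✗; GC 8/22 = 36.4%, outside 41.0–65.6% ✗ — fails.
P3 (25 nt, A=5 T=7 G=4 C=9): length 25 ✓; Tm = 64.9 + 41·(13 − 16.4)/25 = 59.3°C ✓; 3' end GC has 2 G/C ✓; GC 13/25 = 52.0% ✓ — passes.
P4 (26 nt, A=6 T=6 G=9 C=5): length 26, outside 21–25 ✗; Tm = 64.9 + 41·(14 − 16.4)/26 = 61.1°C ✓; 3' end GG has 2 G/C ✓; GC 14/26 = 53.8% ✓ — fails.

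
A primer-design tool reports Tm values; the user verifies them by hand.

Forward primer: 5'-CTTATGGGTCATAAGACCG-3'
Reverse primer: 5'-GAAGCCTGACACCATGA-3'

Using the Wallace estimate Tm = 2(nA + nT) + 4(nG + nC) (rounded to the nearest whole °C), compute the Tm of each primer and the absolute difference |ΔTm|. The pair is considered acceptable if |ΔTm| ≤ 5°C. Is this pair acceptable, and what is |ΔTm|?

|ΔTm| = 4°C; the pair is acceptable.

Forward: A=5 T=5 G=5 C=4 → Tm = 2·10 + 4·9 = 56°C.
Reverse: A=6 T=2 G=4 C=5 → Tm = 2·8 + 4·9 = 52°C.
|ΔTm| = |56 − 52| = 4°C, ≤ 5°C.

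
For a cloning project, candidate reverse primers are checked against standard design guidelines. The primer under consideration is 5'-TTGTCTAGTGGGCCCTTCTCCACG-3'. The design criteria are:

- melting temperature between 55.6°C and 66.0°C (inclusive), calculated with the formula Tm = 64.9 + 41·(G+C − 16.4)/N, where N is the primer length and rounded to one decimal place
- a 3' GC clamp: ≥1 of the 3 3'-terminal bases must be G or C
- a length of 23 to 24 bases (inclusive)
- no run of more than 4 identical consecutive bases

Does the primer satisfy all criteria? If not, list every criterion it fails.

Base counts: A=2, T=8, G=6, C=8 (length 24).
Tm: Tm = 64.9 + 41·(14 − 16.4)/24 = 60.8°C ✓
GC clamp: 3' end ACG has 2 G/C ✓
length: length 24 ✓
homopolymer run: longest run = 3 ✓

Meets all criteria.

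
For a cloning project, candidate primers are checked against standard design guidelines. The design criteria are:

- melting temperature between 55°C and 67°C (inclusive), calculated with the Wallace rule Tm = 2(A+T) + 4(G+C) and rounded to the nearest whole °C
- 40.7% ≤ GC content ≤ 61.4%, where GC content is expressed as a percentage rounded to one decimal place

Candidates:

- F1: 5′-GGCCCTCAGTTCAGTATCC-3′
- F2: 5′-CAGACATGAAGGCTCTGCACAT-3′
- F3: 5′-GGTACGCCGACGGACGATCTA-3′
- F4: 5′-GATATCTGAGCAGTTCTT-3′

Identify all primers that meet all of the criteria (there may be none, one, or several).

F1 and F2.

F1 (19 nt, A=3 T=5 G=4 C=7): Tm = 2·8 + 4·11 = 60°C ✓; GC 11/19 = 57.9% ✓ — passes.
F2 (22 nt, A=7 T=4 G=5 C=6): Tm = 2·11 + 4·11 = 66°C ✓; GC 11/22 = 50.0% ✓ — passes.
F3 (21 nt, A=5 T=3 G=7 C=6): Tm = 2·8 + 4·13 = 68°C, outside 55–67°C ✗; GC 13/21 = 61.9%, outside 40.7–61.4% ✗ — fails.
F4 (18 nt, A=4 T=7 G=4 C=3): Tm = 2·11 + 4·7 = 50°C, outside 55–67°C ✗; GC 7/18 = 38.9%, outside 40.7–61.4% ✗ — fails.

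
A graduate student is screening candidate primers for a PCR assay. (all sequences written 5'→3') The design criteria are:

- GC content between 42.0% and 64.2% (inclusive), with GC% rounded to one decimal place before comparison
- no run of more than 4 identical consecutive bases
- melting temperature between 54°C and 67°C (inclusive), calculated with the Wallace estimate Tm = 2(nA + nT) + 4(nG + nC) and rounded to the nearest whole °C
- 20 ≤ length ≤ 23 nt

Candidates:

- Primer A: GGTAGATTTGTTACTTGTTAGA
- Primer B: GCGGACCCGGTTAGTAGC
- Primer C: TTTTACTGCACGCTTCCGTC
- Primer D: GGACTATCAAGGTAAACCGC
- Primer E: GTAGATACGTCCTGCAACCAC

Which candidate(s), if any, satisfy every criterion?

Primer A (22 nt, A=5 T=10 G=6 C=1): GC 7/22 = 31.8%, outside 42.0–64.2% ✗; longest run = 3 ✓; Tm = 2·15 + 4·7 = 58°C ✓; length 22 ✓ — fails.
Primer B (18 nt, A=3 T=3 G=7 C=5): GC 12/18 = 66.7%, outside 42.0–64.2% ✗; longest run = 3 ✓; Tm = 2·6 + 4·12 = 60°C ✓; length 18, outside 20–23 ✗ — fails.
Primer C (20 nt, A=2 T=8 G=3 C=7): GC 10/20 = 50.0% ✓; longest run = 4 ✓; Tm = 2·10 + 4·10 = 60°C ✓; length 20 ✓ — passes.
Primer D (20 nt, A=7 T=3 G=5 C=5): GC 10/20 = 50.0% ✓; longest run = 3 ✓; Tm = 2·10 + 4·10 = 60°C ✓; length 20 ✓ — passes.
Primer E (21 nt, A=6 T=4 G=4 C=7): GC 11/21 = 52.4% ✓; longest run = 2 ✓; Tm = 2·10 + 4·11 = 64°C ✓; length 21 ✓ — passes.

Primer C, Primer D and Primer E.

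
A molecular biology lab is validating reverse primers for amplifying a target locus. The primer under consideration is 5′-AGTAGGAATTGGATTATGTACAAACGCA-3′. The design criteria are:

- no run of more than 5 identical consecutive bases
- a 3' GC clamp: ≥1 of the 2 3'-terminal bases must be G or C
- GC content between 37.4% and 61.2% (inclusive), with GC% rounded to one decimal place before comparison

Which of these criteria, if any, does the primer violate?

Fails: GC content.

Base counts: A=11, T=7, G=7, C=3 (length 28).
homopolymer run: longest run = 3 ✓
GC clamp: 3' end CA has 1 G/C ✓
GC content: GC 10/28 = 35.7%, outside 37.4–61.2% ✗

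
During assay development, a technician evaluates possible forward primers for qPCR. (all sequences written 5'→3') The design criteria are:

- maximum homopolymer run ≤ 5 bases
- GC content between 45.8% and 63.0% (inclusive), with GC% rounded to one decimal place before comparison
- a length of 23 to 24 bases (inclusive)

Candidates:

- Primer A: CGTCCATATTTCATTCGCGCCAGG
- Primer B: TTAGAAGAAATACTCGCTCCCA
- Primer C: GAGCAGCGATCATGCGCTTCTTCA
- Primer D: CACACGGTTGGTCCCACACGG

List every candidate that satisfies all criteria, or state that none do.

Primer A (24 nt, A=4 T=7 G=5 C=8): longest run = 3 ✓; GC 13/24 = 54.2% ✓; length 24 ✓ — passes.
Primer B (22 nt, A=8 T=5 G=3 C=6): longest run = 3 ✓; GC 9/22 = 40.9%, outside 45.8–63.0% ✗; length 22, outside 23–24 ✗ — fails.
Primer C (24 nt, A=5 T=6 G=6 C=7): longest run = 2 ✓; GC 13/24 = 54.2% ✓; length 24 ✓ — passes.
Primer D (21 nt, A=4 T=3 G=6 C=8): longest run = 3 ✓; GC 14/21 = 66.7%, outside 45.8–63.0% ✗; length 21, outside 23–24 ✗ — fails.

Primer A and Primer C.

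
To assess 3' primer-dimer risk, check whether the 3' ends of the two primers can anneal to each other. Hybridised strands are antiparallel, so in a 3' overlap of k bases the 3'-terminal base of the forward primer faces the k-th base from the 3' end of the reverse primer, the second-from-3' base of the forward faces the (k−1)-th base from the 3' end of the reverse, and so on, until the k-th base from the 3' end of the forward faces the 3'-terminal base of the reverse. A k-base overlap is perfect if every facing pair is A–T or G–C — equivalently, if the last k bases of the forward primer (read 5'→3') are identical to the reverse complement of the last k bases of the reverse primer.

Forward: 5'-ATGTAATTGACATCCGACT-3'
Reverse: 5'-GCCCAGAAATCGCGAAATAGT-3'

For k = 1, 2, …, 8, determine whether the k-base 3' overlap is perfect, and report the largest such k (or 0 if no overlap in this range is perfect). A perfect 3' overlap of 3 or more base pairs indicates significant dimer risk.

Longest perfect overlap: 3 complementary base pairs; significant dimer risk (threshold 3).

Last 8 bases (5'→3') — forward …ATCCGACT, reverse …GAAATAGT.
Reverse complement of the reverse primer's last 8 bases: ACTATTTC; its first k bases are the reverse complement of the reverse primer's last k bases, so a perfect k-base overlap needs the forward primer's last k bases to equal them.
Comparing (forward last k vs required): k=1: T vs A ✗; k=2: CT vs AC ✗; k=3: ACT vs ACT ✓; k=4: GACT vs ACTA ✗; k=5: CGACT vs ACTAT ✗; k=6: CCGACT vs ACTATT ✗; k=7: TCCGACT vs ACTATTT ✗; k=8: ATCCGACT vs ACTATTTC ✗.
Only k = 3 is perfect, so the longest perfect 3' overlap is 3.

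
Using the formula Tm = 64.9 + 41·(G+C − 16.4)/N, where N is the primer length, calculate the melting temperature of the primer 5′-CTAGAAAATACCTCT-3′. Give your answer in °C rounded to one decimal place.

33.7°C

Base counts: A=6, T=4, G=1, C=4; G+C = 5, N = 15.
Tm = 64.9 + 41·(5 − 16.4)/15 = 64.9 + -467.40/15 = 33.7°C.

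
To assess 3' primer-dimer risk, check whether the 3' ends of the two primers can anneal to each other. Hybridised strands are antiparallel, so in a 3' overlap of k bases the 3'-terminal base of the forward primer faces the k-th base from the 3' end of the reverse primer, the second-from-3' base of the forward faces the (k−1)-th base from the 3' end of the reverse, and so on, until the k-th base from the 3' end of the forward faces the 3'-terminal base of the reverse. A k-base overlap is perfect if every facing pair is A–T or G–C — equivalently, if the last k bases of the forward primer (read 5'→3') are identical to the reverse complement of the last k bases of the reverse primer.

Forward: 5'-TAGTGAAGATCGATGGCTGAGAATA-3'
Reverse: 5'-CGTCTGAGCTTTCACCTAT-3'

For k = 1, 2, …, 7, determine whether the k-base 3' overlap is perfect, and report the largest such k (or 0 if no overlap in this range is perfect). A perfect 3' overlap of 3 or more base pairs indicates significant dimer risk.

Longest perfect overlap: 3 complementary base pairs; significant dimer risk (threshold 3).

Last 7 bases (5'→3') — forward …GAGAATA, reverse …CACCTAT.
Reverse complement of the reverse primer's last 7 bases: ATAGGTG; its first k bases are the reverse complement of the reverse primer's last k bases, so a perfect k-base overlap needs the forward primer's last k bases to equal them.
Comparing (forward last k vs required): k=1: A vs A ✓; k=2: TA vs AT ✗; k=3: ATA vs ATA ✓; k=4: AATA vs ATAG ✗; k=5: GAATA vs ATAGG ✗; k=6: AGAATA vs ATAGGT ✗; k=7: GAGAATA vs ATAGGTG ✗.
Perfect overlaps at k = 1, 3; the largest is 3.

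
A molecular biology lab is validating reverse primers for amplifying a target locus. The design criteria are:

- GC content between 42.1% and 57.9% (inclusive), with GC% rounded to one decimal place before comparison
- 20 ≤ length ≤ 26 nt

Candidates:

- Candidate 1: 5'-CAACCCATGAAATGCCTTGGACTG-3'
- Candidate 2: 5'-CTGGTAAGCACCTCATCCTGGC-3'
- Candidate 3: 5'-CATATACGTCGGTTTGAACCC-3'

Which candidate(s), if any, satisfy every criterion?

Candidate 1 and Candidate 3.

Candidate 1 (24 nt, A=7 T=5 G=5 C=7): GC 12/24 = 50.0% ✓; length 24 ✓ — passes.
Candidate 2 (22 nt, A=4 T=5 G=5 C=8): GC 13/22 = 59.1%, outside 42.1–57.9% ✗; length 22 ✓ — fails.
Candidate 3 (21 nt, A=5 T=6 G=4 C=6): GC 10/21 = 47.6% ✓; length 21 ✓ — passes.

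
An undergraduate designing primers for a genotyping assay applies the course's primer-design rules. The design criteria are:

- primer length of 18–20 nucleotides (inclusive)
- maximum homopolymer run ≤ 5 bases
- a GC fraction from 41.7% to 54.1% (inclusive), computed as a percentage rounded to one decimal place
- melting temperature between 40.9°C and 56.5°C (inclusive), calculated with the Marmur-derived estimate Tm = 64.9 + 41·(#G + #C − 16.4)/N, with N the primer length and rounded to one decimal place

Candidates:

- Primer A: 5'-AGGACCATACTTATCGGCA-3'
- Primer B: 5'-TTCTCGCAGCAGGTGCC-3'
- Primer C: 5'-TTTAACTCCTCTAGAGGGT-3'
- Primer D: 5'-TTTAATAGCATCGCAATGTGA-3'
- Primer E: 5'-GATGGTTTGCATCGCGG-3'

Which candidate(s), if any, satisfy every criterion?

Primer A (19 nt, A=6 T=4 G=4 C=5): length 19 ✓; longest run = 2 ✓; GC 9/19 = 47.4% ✓; Tm = 64.9 + 41·(9 − 16.4)/19 = 48.9°C ✓ — passes.
Primer B (17 nt, A=2 T=4 G=5 C=6): length 17, outside 18–20 ✗; longest run = 2 ✓; GC 11/17 = 64.7%, outside 41.7–54.1% ✗; Tm = 64.9 + 41·(11 − 16.4)/17 = 51.9°C ✓ — fails.
Primer C (19 nt, A=4 T=7 G=4 C=4): length 19 ✓; longest run = 3 ✓; GC 8/19 = 42.1% ✓; Tm = 64.9 + 41·(8 − 16.4)/19 = 46.8°C ✓ — passes.
Primer D (21 nt, A=7 T=7 G=4 C=3): length 21, outside 18–20 ✗; longest run = 3 ✓; GC 7/21 = 33.3%, outside 41.7–54.1% ✗; Tm = 64.9 + 41·(7 − 16.4)/21 = 46.5°C ✓ — fails.
Primer E (17 nt, A=2 T=5 G=7 C=3): length 17, outside 18–20 ✗; longest run = 3 ✓; GC 10/17 = 58.8%, outside 41.7–54.1% ✗; Tm = 64.9 + 41·(10 − 16.4)/17 = 49.5°C ✓ — fails.

Primer A and Primer C.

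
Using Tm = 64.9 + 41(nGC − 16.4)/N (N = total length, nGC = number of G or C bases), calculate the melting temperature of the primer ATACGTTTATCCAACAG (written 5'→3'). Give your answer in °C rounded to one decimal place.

Base counts: A=6, T=5, G=2, C=4; G+C = 6, N = 17.
Tm = 64.9 + 41·(6 − 16.4)/17 = 64.9 + -426.40/17 = 39.8°C.

39.8°C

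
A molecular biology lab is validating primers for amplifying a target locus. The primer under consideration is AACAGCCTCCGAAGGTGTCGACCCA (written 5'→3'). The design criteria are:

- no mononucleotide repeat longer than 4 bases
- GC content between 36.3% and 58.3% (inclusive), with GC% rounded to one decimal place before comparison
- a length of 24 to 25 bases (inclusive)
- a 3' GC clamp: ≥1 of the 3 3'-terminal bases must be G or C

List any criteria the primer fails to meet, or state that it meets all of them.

Fails: GC content.

Base counts: A=7, T=3, G=6, C=9 (length 25).
homopolymer run: longest run = 3 ✓
GC content: GC 15/25 = 60.0%, outside 36.3–58.3% ✗
length: length 25 ✓
GC clamp: 3' end CCA has 2 G/C ✓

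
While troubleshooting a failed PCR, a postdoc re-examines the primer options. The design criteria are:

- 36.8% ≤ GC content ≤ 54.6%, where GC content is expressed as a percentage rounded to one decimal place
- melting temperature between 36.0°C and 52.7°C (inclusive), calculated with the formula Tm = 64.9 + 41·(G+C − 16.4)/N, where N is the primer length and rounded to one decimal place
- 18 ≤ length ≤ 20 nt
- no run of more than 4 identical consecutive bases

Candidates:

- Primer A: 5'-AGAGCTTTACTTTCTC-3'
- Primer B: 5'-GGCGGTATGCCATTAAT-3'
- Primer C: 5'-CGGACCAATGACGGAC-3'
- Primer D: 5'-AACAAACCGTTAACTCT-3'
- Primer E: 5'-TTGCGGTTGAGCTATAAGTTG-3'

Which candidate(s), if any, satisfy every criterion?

None of the candidates satisfy all criteria.

Primer A (16 nt, A=3 T=7 G=2 C=4): GC 6/16 = 37.5% ✓; Tm = 64.9 + 41·(6 − 16.4)/16 = 38.3°C ✓; length 16, outside 18–20 ✗; longest run = 3 ✓ — fails.
Primer B (17 nt, A=4 T=5 G=5 C=3): GC 8/17 = 47.1% ✓; Tm = 64.9 + 41·(8 − 16.4)/17 = 44.6°C ✓; length 17, outside 18–20 ✗; longest run = 2 ✓ — fails.
Primer C (16 nt, A=5 T=1 G=5 C=5): GC 10/16 = 62.5%, outside 36.8–54.6% ✗; Tm = 64.9 + 41·(10 − 16.4)/16 = 48.5°C ✓; length 16, outside 18–20 ✗; longest run = 2 ✓ — fails.
Primer D (17 nt, A=7 T=4 G=1 C=5): GC 6/17 = 35.3%, outside 36.8–54.6% ✗; Tm = 64.9 + 41·(6 − 16.4)/17 = 39.8°C ✓; length 17, outside 18–20 ✗; longest run = 3 ✓ — fails.
Primer E (21 nt, A=4 T=8 G=7 C=2): GC 9/21 = 42.9% ✓; Tm = 64.9 + 41·(9 − 16.4)/21 = 50.5°C ✓; length 21, outside 18–20 ✗; longest run = 2 ✓ — fails.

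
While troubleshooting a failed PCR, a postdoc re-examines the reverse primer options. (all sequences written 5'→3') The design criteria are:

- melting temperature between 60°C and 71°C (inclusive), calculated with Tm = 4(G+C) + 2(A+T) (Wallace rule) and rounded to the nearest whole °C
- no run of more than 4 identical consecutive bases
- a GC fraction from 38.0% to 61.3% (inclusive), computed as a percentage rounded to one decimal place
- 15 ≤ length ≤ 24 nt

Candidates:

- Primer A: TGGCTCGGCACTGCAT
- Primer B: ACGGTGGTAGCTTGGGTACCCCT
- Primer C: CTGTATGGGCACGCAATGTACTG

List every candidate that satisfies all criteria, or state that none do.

Primer C only.

Primer A (16 nt, A=2 T=4 G=5 C=5): Tm = 2·6 + 4·10 = 52°C, outside 60–71°C ✗; longest run = 2 ✓; GC 10/16 = 62.5%, outside 38.0–61.3% ✗; length 16 ✓ — fails.
Primer B (23 nt, A=3 T=6 G=8 C=6): Tm = 2·9 + 4·14 = 74°C, outside 60–71°C ✗; longest run = 4 ✓; GC 14/23 = 60.9% ✓; length 23 ✓ — fails.
Primer C (23 nt, A=5 T=6 G=7 C=5): Tm = 2·11 + 4·12 = 70°C ✓; longest run = 3 ✓; GC 12/23 = 52.2% ✓; length 23 ✓ — passes.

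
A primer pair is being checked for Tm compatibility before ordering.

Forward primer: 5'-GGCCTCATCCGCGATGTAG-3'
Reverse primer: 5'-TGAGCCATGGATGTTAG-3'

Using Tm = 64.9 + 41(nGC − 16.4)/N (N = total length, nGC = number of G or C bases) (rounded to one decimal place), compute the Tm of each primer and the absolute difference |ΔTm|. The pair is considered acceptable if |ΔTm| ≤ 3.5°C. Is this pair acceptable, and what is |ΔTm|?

Forward: G+C = 12, N = 19 → Tm = 64.9 + 41·(12 − 16.4)/19 = 55.4°C.
Reverse: G+C = 8, N = 17 → Tm = 64.9 + 41·(8 − 16.4)/17 = 44.6°C.
|ΔTm| = |55.4 − 44.6| = 10.8°C, > 3.5°C.

|ΔTm| = 10.8°C; the pair is not acceptable.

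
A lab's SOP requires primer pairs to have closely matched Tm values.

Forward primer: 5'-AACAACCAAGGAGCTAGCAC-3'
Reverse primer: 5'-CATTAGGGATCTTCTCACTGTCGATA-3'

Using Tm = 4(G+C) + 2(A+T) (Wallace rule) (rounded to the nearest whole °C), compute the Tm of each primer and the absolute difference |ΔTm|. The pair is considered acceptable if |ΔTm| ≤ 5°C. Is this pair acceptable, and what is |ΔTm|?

|ΔTm| = 14°C; the pair is not acceptable.

Forward: A=9 T=1 G=4 C=6 → Tm = 2·10 + 4·10 = 60°C.
Reverse: A=6 T=9 G=5 C=6 → Tm = 2·15 + 4·11 = 74°C.
|ΔTm| = |60 − 74| = 14°C, > 5°C.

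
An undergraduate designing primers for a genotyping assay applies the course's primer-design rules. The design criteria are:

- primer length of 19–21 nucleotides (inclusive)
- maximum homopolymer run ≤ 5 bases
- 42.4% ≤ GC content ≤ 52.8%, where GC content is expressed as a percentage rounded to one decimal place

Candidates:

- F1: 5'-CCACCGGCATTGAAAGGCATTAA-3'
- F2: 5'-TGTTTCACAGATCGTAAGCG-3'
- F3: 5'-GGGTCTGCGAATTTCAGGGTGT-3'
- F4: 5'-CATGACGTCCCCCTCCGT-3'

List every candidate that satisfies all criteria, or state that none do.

F1 (23 nt, A=8 T=4 G=5 C=6): length 23, outside 19–21 ✗; longest run = 3 ✓; GC 11/23 = 47.8% ✓ — fails.
F2 (20 nt, A=5 T=6 G=5 C=4): length 20 ✓; longest run = 3 ✓; GC 9/20 = 45.0% ✓ — passes.
F3 (22 nt, A=3 T=7 G=9 C=3): length 22, outside 19–21 ✗; longest run = 3 ✓; GC 12/22 = 54.5%, outside 42.4–52.8% ✗ — fails.
F4 (18 nt, A=2 T=4 G=3 C=9): length 18, outside 19–21 ✗; longest run = 5 ✓; GC 12/18 = 66.7%, outside 42.4–52.8% ✗ — fails.

F2 only.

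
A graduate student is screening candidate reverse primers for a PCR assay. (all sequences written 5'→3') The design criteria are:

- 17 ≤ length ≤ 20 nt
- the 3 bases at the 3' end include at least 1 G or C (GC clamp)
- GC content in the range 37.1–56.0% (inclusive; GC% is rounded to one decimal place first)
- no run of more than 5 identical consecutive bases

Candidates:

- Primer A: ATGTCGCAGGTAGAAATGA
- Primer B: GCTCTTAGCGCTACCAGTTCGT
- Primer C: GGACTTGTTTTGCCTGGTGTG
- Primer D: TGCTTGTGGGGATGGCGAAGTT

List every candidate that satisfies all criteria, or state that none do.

Primer A (19 nt, A=7 T=4 G=6 C=2): length 19 ✓; 3' end TGA has 1 G/C ✓; GC 8/19 = 42.1% ✓; longest run = 3 ✓ — passes.
Primer B (22 nt, A=3 T=7 G=5 C=7): length 22, outside 17–20 ✗; 3' end CGT has 2 G/C ✓; GC 12/22 = 54.5% ✓; longest run = 2 ✓ — fails.
Primer C (21 nt, A=1 T=9 G=8 C=3): length 21, outside 17–20 ✗; 3' end GTG has 2 G/C ✓; GC 11/21 = 52.4% ✓; longest run = 4 ✓ — fails.
Primer D (22 nt, A=3 T=7 G=10 C=2): length 22, outside 17–20 ✗; 3' end GTT has 1 G/C ✓; GC 12/22 = 54.5% ✓; longest run = 4 ✓ — fails.

Primer A only.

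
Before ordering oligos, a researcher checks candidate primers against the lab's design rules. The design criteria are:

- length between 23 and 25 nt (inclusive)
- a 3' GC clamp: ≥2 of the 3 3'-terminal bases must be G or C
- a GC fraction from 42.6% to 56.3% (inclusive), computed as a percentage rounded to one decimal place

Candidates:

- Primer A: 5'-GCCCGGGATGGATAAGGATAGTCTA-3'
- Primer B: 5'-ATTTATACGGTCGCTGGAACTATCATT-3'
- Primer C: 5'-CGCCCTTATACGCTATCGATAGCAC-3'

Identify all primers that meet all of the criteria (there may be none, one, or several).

Primer C only.

Primer A (25 nt, A=7 T=5 G=9 C=4): length 25 ✓; 3' end CTA has 1 G/C, need ≥2 ✗; GC 13/25 = 52.0% ✓ — fails.
Primer B (27 nt, A=7 T=10 G=5 C=5): length 27, outside 23–25 ✗; 3' end ATT has 0 G/C, need ≥2 ✗; GC 10/27 = 37.0%, outside 42.6–56.3% ✗ — fails.
Primer C (25 nt, A=6 T=6 G=4 C=9): length 25 ✓; 3' end CAC has 2 G/C ✓; GC 13/25 = 52.0% ✓ — passes.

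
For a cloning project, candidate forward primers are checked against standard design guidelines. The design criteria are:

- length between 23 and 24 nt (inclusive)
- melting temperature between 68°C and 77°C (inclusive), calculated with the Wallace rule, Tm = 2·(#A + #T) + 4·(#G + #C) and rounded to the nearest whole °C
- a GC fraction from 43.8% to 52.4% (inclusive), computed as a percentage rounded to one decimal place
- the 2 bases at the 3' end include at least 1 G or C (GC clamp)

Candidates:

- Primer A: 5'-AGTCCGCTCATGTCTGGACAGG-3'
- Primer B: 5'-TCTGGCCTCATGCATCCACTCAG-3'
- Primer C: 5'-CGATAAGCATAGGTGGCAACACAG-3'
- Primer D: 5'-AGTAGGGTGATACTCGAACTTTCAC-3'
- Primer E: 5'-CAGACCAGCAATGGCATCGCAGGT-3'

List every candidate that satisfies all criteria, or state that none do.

Primer C only.

Primer A (22 nt, A=4 T=5 G=7 C=6): length 22, outside 23–24 ✗; Tm = 2·9 + 4·13 = 70°C ✓; GC 13/22 = 59.1%, outside 43.8–52.4% ✗; 3' end GG has 2 G/C ✓ — fails.
Primer B (23 nt, A=4 T=6 G=4 C=9): length 23 ✓; Tm = 2·10 + 4·13 = 72°C ✓; GC 13/23 = 56.5%, outside 43.8–52.4% ✗; 3' end AG has 1 G/C ✓ — fails.
Primer C (24 nt, A=9 T=3 G=7 C=5): length 24 ✓; Tm = 2·12 + 4·12 = 72°C ✓; GC 12/24 = 50.0% ✓; 3' end AG has 1 G/C ✓ — passes.
Primer D (25 nt, A=7 T=7 G=6 C=5): length 25, outside 23–24 ✗; Tm = 2·14 + 4·11 = 72°C ✓; GC 11/25 = 44.0% ✓; 3' end AC has 1 G/C ✓ — fails.
Primer E (24 nt, A=7 T=3 G=7 C=7): length 24 ✓; Tm = 2·10 + 4·14 = 76°C ✓; GC 14/24 = 58.3%, outside 43.8–52.4% ✗; 3' end GT has 1 G/C ✓ — fails.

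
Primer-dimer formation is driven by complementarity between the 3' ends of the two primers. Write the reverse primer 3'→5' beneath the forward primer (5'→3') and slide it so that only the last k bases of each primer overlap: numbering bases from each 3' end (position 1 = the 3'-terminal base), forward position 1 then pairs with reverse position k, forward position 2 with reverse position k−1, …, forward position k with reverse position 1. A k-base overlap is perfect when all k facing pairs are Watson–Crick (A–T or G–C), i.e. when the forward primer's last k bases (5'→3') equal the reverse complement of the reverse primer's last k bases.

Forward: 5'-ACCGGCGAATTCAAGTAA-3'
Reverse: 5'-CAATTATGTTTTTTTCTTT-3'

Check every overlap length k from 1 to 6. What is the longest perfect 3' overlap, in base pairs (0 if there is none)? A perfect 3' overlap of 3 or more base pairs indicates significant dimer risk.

Last 6 bases (5'→3') — forward …AAGTAA, reverse …TTCTTT.
Reverse complement of the reverse primer's last 6 bases: AAAGAA; its first k bases are the reverse complement of the reverse primer's last k bases, so a perfect k-base overlap needs the forward primer's last k bases to equal them.
Comparing (forward last k vs required): k=1: A vs A ✓; k=2: AA vs AA ✓; k=3: TAA vs AAA ✗; k=4: GTAA vs AAAG ✗; k=5: AGTAA vs AAAGA ✗; k=6: AAGTAA vs AAAGAA ✗.
Perfect overlaps at k = 1, 2; the largest is 2.

Longest perfect overlap: 2 complementary base pairs; below the dimer-risk threshold (threshold 3).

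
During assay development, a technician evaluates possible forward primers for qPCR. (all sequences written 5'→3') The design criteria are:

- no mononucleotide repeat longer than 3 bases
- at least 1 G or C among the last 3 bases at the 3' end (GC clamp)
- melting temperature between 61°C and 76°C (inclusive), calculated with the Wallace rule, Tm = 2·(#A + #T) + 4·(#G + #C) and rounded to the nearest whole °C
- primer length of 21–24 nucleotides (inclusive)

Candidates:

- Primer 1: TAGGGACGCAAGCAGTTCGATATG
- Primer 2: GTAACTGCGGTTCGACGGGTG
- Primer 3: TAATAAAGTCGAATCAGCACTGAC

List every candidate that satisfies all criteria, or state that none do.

Primer 1, Primer 2 and Primer 3.

Primer 1 (24 nt, A=7 T=5 G=8 C=4): longest run = 3 ✓; 3' end ATG has 1 G/C ✓; Tm = 2·12 + 4·12 = 72°C ✓; length 24 ✓ — passes.
Primer 2 (21 nt, A=3 T=5 G=9 C=4): longest run = 3 ✓; 3' end GTG has 2 G/C ✓; Tm = 2·8 + 4·13 = 68°C ✓; length 21 ✓ — passes.
Primer 3 (24 nt, A=10 T=5 G=4 C=5): longest run = 3 ✓; 3' end GAC has 2 G/C ✓; Tm = 2·15 + 4·9 = 66°C ✓; length 24 ✓ — passes.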